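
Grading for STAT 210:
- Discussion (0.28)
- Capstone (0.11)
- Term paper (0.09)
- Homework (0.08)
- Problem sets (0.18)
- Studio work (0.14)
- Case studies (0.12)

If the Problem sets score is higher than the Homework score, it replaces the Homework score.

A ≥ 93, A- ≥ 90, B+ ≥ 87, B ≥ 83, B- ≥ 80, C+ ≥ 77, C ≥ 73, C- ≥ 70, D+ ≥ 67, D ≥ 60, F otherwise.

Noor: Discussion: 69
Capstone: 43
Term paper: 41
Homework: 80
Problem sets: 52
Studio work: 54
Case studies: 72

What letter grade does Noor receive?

F

Problem sets (52) ≤ Homework (80), so Homework stays at 80.
Weighted total:
  Discussion 69 × 0.28 = 19.32
  Capstone 43 × 0.11 = 4.73
  Term paper 41 × 0.09 = 3.69
  Homework 80 × 0.08 = 6.4
  Problem sets 52 × 0.18 = 9.36
  Studio work 54 × 0.14 = 7.56
  Case studies 72 × 0.12 = 8.64
Sum = 59.7
59.7 < 60 → F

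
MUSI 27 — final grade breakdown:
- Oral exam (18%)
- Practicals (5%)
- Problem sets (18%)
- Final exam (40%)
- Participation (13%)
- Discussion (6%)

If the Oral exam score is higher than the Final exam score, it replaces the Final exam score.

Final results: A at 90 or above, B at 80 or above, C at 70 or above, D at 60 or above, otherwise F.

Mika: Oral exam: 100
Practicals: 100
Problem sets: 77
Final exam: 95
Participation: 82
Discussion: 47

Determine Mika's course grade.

Oral exam (100) > Final exam (95), so Final exam counts as 100.
Weighted total:
  Oral exam 100 × 0.18 = 18
  Practicals 100 × 0.05 = 5
  Problem sets 77 × 0.18 = 13.86
  Final exam 100 × 0.4 = 40
  Participation 82 × 0.13 = 10.66
  Discussion 47 × 0.06 = 2.82
Sum = 90.34
90.34 ≥ 90 → A

A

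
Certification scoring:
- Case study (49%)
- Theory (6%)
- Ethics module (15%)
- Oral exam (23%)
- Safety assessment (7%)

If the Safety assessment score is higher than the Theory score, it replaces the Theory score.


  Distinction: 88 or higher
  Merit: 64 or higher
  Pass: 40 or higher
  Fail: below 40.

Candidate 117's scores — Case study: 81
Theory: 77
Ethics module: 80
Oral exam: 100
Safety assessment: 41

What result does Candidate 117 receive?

Merit

Safety assessment (41) ≤ Theory (77), so Theory stays at 77.
Weighted total:
  Case study 81 × 0.49 = 39.69
  Theory 77 × 0.06 = 4.62
  Ethics module 80 × 0.15 = 12
  Oral exam 100 × 0.23 = 23
  Safety assessment 41 × 0.07 = 2.87
Sum = 82.18
82.18 is ≥ 64 and < 88 → Merit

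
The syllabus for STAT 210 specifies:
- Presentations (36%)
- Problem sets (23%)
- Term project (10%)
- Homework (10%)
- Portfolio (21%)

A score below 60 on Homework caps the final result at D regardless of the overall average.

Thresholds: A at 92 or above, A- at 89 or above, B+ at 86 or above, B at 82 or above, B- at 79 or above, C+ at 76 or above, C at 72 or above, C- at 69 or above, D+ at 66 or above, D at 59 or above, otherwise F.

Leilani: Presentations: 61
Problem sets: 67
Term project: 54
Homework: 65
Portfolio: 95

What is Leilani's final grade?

C-

Homework score 65 ≥ 60: minimum met.
Weighted total:
  Presentations 61 × 0.36 = 21.96
  Problem sets 67 × 0.23 = 15.41
  Term project 54 × 0.1 = 5.4
  Homework 65 × 0.1 = 6.5
  Portfolio 95 × 0.21 = 19.95
Sum = 69.22
69.22 is ≥ 69 and < 72 → C-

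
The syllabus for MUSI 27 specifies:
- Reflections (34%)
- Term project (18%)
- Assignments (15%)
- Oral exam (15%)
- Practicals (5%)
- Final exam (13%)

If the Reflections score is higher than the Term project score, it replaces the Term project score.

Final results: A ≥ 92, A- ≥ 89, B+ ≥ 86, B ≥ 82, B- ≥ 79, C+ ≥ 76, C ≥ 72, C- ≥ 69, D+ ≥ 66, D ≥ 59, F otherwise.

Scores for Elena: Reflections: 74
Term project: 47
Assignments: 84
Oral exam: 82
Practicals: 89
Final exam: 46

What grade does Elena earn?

C

Reflections (74) > Term project (47), so Term project counts as 74.
Weighted total:
  Reflections 74 × 0.34 = 25.16
  Term project 74 × 0.18 = 13.32
  Assignments 84 × 0.15 = 12.6
  Oral exam 82 × 0.15 = 12.3
  Practicals 89 × 0.05 = 4.45
  Final exam 46 × 0.13 = 5.98
Sum = 73.81
73.81 is ≥ 72 and < 76 → C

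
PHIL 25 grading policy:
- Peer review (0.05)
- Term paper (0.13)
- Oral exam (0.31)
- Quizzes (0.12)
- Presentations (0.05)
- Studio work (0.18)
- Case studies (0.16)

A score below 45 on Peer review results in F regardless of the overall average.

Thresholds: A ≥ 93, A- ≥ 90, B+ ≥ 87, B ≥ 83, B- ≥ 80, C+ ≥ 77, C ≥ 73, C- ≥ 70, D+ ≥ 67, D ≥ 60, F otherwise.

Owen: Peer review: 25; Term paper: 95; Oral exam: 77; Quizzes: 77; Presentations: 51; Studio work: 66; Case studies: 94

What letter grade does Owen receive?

Peer review score 25 < 45: minimum not met.
Weighted total:
  Peer review 25 × 0.05 = 1.25
  Term paper 95 × 0.13 = 12.35
  Oral exam 77 × 0.31 = 23.87
  Quizzes 77 × 0.12 = 9.24
  Presentations 51 × 0.05 = 2.55
  Studio work 66 × 0.18 = 11.88
  Case studies 94 × 0.16 = 15.04
Sum = 76.18
Because the Peer review minimum was not met, the result is F.

F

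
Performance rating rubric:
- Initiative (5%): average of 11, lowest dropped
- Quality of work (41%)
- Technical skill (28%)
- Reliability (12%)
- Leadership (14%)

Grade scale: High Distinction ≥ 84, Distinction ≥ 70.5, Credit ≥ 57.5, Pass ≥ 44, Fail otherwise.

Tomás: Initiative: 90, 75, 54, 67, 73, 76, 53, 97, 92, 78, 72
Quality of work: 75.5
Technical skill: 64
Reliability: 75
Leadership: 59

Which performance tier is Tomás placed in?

Credit

Initiative: drop 53 → average of remaining 10 = 774/10 = 77.4
Weighted total:
  Initiative 77.4 × 0.05 = 3.87
  Quality of work 75.5 × 0.41 = 30.955
  Technical skill 64 × 0.28 = 17.92
  Reliability 75 × 0.12 = 9
  Leadership 59 × 0.14 = 8.26
Sum = 70.005
70.005 is ≥ 57.5 and < 70.5 → Credit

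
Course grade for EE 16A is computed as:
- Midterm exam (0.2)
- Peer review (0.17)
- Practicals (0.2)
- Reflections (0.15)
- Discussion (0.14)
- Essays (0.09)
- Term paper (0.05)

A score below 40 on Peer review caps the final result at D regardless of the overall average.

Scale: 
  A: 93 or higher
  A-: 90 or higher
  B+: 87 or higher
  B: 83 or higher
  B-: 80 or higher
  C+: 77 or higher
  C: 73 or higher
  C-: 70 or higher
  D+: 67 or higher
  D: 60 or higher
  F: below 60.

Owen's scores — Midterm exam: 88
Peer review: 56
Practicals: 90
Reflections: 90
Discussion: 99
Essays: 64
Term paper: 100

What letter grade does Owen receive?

B

Peer review score 56 ≥ 40: minimum met.
Weighted total:
  Midterm exam 88 × 0.2 = 17.6
  Peer review 56 × 0.17 = 9.52
  Practicals 90 × 0.2 = 18
  Reflections 90 × 0.15 = 13.5
  Discussion 99 × 0.14 = 13.86
  Essays 64 × 0.09 = 5.76
  Term paper 100 × 0.05 = 5
Sum = 83.24
83.24 is ≥ 83 and < 87 → B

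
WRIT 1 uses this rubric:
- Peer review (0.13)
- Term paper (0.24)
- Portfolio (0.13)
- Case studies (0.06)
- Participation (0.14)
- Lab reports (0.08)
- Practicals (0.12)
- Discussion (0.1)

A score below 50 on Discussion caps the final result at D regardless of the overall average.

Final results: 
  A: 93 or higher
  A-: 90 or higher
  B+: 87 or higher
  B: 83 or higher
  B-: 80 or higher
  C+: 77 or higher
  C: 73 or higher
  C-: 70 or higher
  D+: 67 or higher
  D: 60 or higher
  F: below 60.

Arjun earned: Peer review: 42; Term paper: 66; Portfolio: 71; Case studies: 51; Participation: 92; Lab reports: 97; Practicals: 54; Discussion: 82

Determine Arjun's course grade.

D+

Discussion score 82 ≥ 50: minimum met.
Weighted total:
  Peer review 42 × 0.13 = 5.46
  Term paper 66 × 0.24 = 15.84
  Portfolio 71 × 0.13 = 9.23
  Case studies 51 × 0.06 = 3.06
  Participation 92 × 0.14 = 12.88
  Lab reports 97 × 0.08 = 7.76
  Practicals 54 × 0.12 = 6.48
  Discussion 82 × 0.1 = 8.2
Sum = 68.91
68.91 is ≥ 67 and < 70 → D+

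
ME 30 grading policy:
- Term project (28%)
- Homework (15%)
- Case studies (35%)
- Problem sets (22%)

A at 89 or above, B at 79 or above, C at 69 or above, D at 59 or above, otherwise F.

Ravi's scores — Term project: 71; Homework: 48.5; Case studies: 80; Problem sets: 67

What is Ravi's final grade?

Weighted total:
  Term project 71 × 0.28 = 19.88
  Homework 48.5 × 0.15 = 7.275
  Case studies 80 × 0.35 = 28
  Problem sets 67 × 0.22 = 14.74
Sum = 69.895
69.895 is ≥ 69 and < 79 → C

C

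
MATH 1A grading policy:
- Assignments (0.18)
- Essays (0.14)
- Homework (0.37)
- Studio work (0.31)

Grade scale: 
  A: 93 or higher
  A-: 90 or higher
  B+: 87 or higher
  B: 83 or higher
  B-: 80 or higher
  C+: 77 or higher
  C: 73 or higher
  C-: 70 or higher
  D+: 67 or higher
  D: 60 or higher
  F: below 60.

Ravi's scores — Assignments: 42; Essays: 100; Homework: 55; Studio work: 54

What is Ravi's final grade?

F

Weighted total:
  Assignments 42 × 0.18 = 7.56
  Essays 100 × 0.14 = 14
  Homework 55 × 0.37 = 20.35
  Studio work 54 × 0.31 = 16.74
Sum = 58.65
58.65 < 60 → F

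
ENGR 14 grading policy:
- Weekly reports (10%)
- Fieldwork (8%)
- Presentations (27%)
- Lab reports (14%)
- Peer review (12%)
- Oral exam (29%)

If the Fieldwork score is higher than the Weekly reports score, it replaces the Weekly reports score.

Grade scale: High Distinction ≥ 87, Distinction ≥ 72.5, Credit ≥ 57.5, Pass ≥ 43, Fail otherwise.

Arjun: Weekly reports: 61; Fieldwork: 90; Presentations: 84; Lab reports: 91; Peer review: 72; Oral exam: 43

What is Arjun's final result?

Fieldwork (90) > Weekly reports (61), so Weekly reports counts as 90.
Weighted total:
  Weekly reports 90 × 0.1 = 9
  Fieldwork 90 × 0.08 = 7.2
  Presentations 84 × 0.27 = 22.68
  Lab reports 91 × 0.14 = 12.74
  Peer review 72 × 0.12 = 8.64
  Oral exam 43 × 0.29 = 12.47
Sum = 72.73
72.73 is ≥ 72.5 and < 87 → Distinction

Distinction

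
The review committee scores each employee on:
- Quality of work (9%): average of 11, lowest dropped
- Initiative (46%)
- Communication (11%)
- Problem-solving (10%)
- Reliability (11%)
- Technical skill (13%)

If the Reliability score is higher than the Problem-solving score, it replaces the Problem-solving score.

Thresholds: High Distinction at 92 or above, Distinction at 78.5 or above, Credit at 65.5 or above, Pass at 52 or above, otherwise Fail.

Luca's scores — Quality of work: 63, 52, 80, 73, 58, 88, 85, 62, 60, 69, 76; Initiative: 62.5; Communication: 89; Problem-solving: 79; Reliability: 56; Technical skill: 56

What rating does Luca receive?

Quality of work: drop 52 → average of remaining 10 = 714/10 = 71.4
Reliability (56) ≤ Problem-solving (79), so Problem-solving stays at 79.
Weighted total:
  Quality of work 71.4 × 0.09 = 6.426
  Initiative 62.5 × 0.46 = 28.75
  Communication 89 × 0.11 = 9.79
  Problem-solving 79 × 0.1 = 7.9
  Reliability 56 × 0.11 = 6.16
  Technical skill 56 × 0.13 = 7.28
Sum = 66.306
66.306 is ≥ 65.5 and < 78.5 → Credit

Credit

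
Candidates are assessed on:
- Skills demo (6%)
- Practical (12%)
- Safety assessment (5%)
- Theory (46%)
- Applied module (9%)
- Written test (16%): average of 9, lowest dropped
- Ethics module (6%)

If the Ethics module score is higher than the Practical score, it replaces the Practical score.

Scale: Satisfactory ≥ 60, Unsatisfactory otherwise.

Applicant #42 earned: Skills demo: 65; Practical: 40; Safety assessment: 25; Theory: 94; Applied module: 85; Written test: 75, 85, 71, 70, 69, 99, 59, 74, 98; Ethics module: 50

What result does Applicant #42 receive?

Written test: drop 59 → average of remaining 8 = 641/8 = 80.125
Ethics module (50) > Practical (40), so Practical counts as 50.
Weighted total:
  Skills demo 65 × 0.06 = 3.9
  Practical 50 × 0.12 = 6
  Safety assessment 25 × 0.05 = 1.25
  Theory 94 × 0.46 = 43.24
  Applied module 85 × 0.09 = 7.65
  Written test 80.125 × 0.16 = 12.82
  Ethics module 50 × 0.06 = 3
Sum = 77.86
77.86 ≥ 60 → Satisfactory

Satisfactory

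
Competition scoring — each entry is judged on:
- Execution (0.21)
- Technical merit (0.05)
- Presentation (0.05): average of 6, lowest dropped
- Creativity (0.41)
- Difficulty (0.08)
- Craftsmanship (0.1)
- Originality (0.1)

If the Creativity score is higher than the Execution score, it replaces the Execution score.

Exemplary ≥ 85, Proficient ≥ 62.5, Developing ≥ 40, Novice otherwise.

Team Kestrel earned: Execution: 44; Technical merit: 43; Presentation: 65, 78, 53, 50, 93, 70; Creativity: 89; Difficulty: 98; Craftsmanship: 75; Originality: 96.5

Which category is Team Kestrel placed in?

Exemplary

Presentation: drop 50 → average of remaining 5 = 359/5 = 71.8
Creativity (89) > Execution (44), so Execution counts as 89.
Weighted total:
  Execution 89 × 0.21 = 18.69
  Technical merit 43 × 0.05 = 2.15
  Presentation 71.8 × 0.05 = 3.59
  Creativity 89 × 0.41 = 36.49
  Difficulty 98 × 0.08 = 7.84
  Craftsmanship 75 × 0.1 = 7.5
  Originality 96.5 × 0.1 = 9.65
Sum = 85.91
85.91 ≥ 85 → Exemplary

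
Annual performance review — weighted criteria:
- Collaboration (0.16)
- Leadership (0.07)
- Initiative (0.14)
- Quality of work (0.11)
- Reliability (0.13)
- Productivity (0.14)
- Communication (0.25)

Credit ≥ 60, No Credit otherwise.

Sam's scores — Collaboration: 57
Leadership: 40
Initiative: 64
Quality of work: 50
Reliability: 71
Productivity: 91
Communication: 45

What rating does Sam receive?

No Credit

Weighted total:
  Collaboration 57 × 0.16 = 9.12
  Leadership 40 × 0.07 = 2.8
  Initiative 64 × 0.14 = 8.96
  Quality of work 50 × 0.11 = 5.5
  Reliability 71 × 0.13 = 9.23
  Productivity 91 × 0.14 = 12.74
  Communication 45 × 0.25 = 11.25
Sum = 59.6
59.6 < 60 → No Credit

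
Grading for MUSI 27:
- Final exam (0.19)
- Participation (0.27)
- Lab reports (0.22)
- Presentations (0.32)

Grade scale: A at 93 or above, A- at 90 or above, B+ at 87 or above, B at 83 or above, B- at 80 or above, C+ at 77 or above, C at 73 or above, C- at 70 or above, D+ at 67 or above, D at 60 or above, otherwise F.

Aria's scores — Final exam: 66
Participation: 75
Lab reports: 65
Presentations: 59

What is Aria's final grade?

D

Weighted total:
  Final exam 66 × 0.19 = 12.54
  Participation 75 × 0.27 = 20.25
  Lab reports 65 × 0.22 = 14.3
  Presentations 59 × 0.32 = 18.88
Sum = 65.97
65.97 is ≥ 60 and < 67 → D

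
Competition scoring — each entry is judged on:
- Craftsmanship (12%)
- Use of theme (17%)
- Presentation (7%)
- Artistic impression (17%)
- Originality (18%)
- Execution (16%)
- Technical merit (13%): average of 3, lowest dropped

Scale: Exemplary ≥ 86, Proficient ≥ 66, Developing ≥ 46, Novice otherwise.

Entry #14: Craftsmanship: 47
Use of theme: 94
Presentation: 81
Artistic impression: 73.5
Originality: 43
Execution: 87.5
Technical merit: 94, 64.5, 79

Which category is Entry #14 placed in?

Technical merit: drop 64.5 → average of remaining 2 = 173/2 = 86.5
Weighted total:
  Craftsmanship 47 × 0.12 = 5.64
  Use of theme 94 × 0.17 = 15.98
  Presentation 81 × 0.07 = 5.67
  Artistic impression 73.5 × 0.17 = 12.495
  Originality 43 × 0.18 = 7.74
  Execution 87.5 × 0.16 = 14
  Technical merit 86.5 × 0.13 = 11.245
Sum = 72.77
72.77 is ≥ 66 and < 86 → Proficient

Proficient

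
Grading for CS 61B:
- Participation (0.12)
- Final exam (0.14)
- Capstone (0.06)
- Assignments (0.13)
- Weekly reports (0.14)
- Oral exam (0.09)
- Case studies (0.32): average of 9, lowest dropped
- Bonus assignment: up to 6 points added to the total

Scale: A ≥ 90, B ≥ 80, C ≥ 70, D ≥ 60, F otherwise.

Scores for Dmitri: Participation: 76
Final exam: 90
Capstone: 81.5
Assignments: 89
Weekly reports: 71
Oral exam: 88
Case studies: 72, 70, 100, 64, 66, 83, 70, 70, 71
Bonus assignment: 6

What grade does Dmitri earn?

Case studies: drop 64 → average of remaining 8 = 602/8 = 75.25
Weighted total:
  Participation 76 × 0.12 = 9.12
  Final exam 90 × 0.14 = 12.6
  Capstone 81.5 × 0.06 = 4.89
  Assignments 89 × 0.13 = 11.57
  Weekly reports 71 × 0.14 = 9.94
  Oral exam 88 × 0.09 = 7.92
  Case studies 75.25 × 0.32 = 24.08
Sum = 80.12
Bonus assignment: 80.12 + 6 = 86.12
86.12 is ≥ 80 and < 90 → B

B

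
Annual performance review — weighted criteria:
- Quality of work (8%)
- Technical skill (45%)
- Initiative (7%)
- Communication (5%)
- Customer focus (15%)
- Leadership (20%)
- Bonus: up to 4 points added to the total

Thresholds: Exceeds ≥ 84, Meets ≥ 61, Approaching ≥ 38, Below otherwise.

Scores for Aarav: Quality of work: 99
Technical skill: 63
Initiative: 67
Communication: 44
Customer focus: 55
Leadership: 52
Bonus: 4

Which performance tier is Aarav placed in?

Meets

Weighted total:
  Quality of work 99 × 0.08 = 7.92
  Technical skill 63 × 0.45 = 28.35
  Initiative 67 × 0.07 = 4.69
  Communication 44 × 0.05 = 2.2
  Customer focus 55 × 0.15 = 8.25
  Leadership 52 × 0.2 = 10.4
Sum = 61.81
Bonus: 61.81 + 4 = 65.81
65.81 is ≥ 61 and < 84 → Meets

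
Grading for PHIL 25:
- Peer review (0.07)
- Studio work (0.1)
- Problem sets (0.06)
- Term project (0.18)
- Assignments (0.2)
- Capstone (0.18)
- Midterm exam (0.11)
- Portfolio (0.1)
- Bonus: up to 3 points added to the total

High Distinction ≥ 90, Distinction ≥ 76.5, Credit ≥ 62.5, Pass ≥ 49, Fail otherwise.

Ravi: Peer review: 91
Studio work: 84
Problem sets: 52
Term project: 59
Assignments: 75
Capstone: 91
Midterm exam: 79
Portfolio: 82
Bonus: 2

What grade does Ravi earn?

Distinction

Weighted total:
  Peer review 91 × 0.07 = 6.37
  Studio work 84 × 0.1 = 8.4
  Problem sets 52 × 0.06 = 3.12
  Term project 59 × 0.18 = 10.62
  Assignments 75 × 0.2 = 15
  Capstone 91 × 0.18 = 16.38
  Midterm exam 79 × 0.11 = 8.69
  Portfolio 82 × 0.1 = 8.2
Sum = 76.78
Bonus: 76.78 + 2 = 78.78
78.78 is ≥ 76.5 and < 90 → Distinction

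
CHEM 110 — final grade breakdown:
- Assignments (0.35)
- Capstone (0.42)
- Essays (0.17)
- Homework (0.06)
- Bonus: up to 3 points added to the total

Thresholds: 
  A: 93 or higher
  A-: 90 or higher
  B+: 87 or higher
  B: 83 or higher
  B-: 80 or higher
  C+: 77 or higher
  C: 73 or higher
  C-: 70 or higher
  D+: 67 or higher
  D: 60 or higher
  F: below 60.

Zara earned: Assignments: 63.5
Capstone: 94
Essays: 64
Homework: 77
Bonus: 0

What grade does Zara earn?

Weighted total:
  Assignments 63.5 × 0.35 = 22.225
  Capstone 94 × 0.42 = 39.48
  Essays 64 × 0.17 = 10.88
  Homework 77 × 0.06 = 4.62
Sum = 77.205
Bonus: 77.205 + 0 = 77.205
77.205 is ≥ 77 and < 80 → C+

C+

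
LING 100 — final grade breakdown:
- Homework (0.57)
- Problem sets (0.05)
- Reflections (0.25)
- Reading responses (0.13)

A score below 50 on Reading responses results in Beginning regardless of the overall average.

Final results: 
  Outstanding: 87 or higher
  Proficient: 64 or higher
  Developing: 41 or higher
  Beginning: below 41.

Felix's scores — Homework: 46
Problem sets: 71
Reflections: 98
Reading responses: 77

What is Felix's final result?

Reading responses score 77 ≥ 50: minimum met.
Weighted total:
  Homework 46 × 0.57 = 26.22
  Problem sets 71 × 0.05 = 3.55
  Reflections 98 × 0.25 = 24.5
  Reading responses 77 × 0.13 = 10.01
Sum = 64.28
64.28 is ≥ 64 and < 87 → Proficient

Proficient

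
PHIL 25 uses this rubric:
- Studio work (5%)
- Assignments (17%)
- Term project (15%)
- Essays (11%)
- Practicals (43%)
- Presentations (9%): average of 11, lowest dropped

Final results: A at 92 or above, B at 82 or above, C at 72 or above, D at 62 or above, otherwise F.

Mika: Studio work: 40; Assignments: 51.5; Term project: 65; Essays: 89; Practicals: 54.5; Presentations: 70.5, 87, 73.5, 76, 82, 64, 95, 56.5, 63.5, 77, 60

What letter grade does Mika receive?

Presentations: drop 56.5 → average of remaining 10 = 748.5/10 = 74.85
Weighted total:
  Studio work 40 × 0.05 = 2
  Assignments 51.5 × 0.17 = 8.755
  Term project 65 × 0.15 = 9.75
  Essays 89 × 0.11 = 9.79
  Practicals 54.5 × 0.43 = 23.435
  Presentations 74.85 × 0.09 = 6.7365
Sum = 60.4665
60.4665 < 62 → F

F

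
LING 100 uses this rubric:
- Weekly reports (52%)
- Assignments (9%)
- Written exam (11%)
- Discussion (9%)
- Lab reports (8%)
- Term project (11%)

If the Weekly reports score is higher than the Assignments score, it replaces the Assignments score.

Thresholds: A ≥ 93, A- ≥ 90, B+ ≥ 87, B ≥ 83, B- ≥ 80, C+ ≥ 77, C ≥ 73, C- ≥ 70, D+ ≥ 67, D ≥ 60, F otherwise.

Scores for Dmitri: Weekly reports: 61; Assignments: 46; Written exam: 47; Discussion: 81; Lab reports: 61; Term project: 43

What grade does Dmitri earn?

F

Weekly reports (61) > Assignments (46), so Assignments counts as 61.
Weighted total:
  Weekly reports 61 × 0.52 = 31.72
  Assignments 61 × 0.09 = 5.49
  Written exam 47 × 0.11 = 5.17
  Discussion 81 × 0.09 = 7.29
  Lab reports 61 × 0.08 = 4.88
  Term project 43 × 0.11 = 4.73
Sum = 59.28
59.28 < 60 → F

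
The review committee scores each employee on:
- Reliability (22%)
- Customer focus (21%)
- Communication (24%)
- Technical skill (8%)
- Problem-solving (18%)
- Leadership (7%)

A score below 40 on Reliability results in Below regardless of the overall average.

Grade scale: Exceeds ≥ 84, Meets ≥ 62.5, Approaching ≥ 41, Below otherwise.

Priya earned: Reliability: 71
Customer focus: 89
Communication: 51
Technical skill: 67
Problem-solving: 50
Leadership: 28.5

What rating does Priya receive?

Meets

Reliability score 71 ≥ 40: minimum met.
Weighted total:
  Reliability 71 × 0.22 = 15.62
  Customer focus 89 × 0.21 = 18.69
  Communication 51 × 0.24 = 12.24
  Technical skill 67 × 0.08 = 5.36
  Problem-solving 50 × 0.18 = 9
  Leadership 28.5 × 0.07 = 1.995
Sum = 62.905
62.905 is ≥ 62.5 and < 84 → Meets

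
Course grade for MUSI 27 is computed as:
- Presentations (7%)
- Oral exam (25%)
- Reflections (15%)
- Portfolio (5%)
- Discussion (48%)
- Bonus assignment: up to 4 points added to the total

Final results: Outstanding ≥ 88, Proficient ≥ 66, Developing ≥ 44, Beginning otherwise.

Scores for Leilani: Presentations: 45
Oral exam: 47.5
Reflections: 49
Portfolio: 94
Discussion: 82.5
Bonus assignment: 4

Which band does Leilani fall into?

Weighted total:
  Presentations 45 × 0.07 = 3.15
  Oral exam 47.5 × 0.25 = 11.875
  Reflections 49 × 0.15 = 7.35
  Portfolio 94 × 0.05 = 4.7
  Discussion 82.5 × 0.48 = 39.6
Sum = 66.675
Bonus assignment: 66.675 + 4 = 70.675
70.675 is ≥ 66 and < 88 → Proficient

Proficient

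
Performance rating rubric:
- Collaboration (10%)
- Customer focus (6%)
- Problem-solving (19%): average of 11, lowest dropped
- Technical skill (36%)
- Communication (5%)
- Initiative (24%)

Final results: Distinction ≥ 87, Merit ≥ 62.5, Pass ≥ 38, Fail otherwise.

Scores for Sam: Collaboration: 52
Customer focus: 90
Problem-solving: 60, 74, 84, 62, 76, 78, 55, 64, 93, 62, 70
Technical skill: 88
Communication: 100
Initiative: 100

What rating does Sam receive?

Problem-solving: drop 55 → average of remaining 10 = 723/10 = 72.3
Weighted total:
  Collaboration 52 × 0.1 = 5.2
  Customer focus 90 × 0.06 = 5.4
  Problem-solving 72.3 × 0.19 = 13.737
  Technical skill 88 × 0.36 = 31.68
  Communication 100 × 0.05 = 5
  Initiative 100 × 0.24 = 24
Sum = 85.017
85.017 is ≥ 62.5 and < 87 → Merit

Merit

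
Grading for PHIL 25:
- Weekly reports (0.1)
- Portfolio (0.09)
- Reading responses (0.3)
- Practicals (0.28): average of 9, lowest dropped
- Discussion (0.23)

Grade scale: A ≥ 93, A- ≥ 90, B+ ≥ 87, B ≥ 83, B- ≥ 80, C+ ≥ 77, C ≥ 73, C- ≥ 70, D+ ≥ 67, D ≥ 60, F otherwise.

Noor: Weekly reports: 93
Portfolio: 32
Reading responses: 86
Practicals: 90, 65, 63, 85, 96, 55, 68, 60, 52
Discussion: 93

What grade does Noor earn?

Practicals: drop 52 → average of remaining 8 = 582/8 = 72.75
Weighted total:
  Weekly reports 93 × 0.1 = 9.3
  Portfolio 32 × 0.09 = 2.88
  Reading responses 86 × 0.3 = 25.8
  Practicals 72.75 × 0.28 = 20.37
  Discussion 93 × 0.23 = 21.39
Sum = 79.74
79.74 is ≥ 77 and < 80 → C+

C+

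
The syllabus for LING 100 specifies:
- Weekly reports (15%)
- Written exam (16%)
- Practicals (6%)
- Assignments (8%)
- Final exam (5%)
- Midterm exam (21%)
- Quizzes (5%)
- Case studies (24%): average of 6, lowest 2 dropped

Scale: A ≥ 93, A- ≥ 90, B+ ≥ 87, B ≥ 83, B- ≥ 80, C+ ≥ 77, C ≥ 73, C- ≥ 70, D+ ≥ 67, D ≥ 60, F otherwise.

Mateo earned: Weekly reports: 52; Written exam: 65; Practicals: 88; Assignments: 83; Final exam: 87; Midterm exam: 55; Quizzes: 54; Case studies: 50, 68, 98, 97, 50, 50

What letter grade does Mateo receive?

D+

Case studies: drop 50, 50 → average of remaining 4 = 313/4 = 78.25
Weighted total:
  Weekly reports 52 × 0.15 = 7.8
  Written exam 65 × 0.16 = 10.4
  Practicals 88 × 0.06 = 5.28
  Assignments 83 × 0.08 = 6.64
  Final exam 87 × 0.05 = 4.35
  Midterm exam 55 × 0.21 = 11.55
  Quizzes 54 × 0.05 = 2.7
  Case studies 78.25 × 0.24 = 18.78
Sum = 67.5
67.5 is ≥ 67 and < 70 → D+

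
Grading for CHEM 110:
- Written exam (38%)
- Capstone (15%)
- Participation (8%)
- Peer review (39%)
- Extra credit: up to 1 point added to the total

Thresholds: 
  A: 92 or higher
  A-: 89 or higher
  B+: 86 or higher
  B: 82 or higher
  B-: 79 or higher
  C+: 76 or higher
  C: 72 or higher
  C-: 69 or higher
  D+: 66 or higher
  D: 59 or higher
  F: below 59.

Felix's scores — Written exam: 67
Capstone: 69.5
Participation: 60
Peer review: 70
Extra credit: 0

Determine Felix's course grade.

Weighted total:
  Written exam 67 × 0.38 = 25.46
  Capstone 69.5 × 0.15 = 10.425
  Participation 60 × 0.08 = 4.8
  Peer review 70 × 0.39 = 27.3
Sum = 67.985
Extra credit: 67.985 + 0 = 67.985
67.985 is ≥ 66 and < 69 → D+

D+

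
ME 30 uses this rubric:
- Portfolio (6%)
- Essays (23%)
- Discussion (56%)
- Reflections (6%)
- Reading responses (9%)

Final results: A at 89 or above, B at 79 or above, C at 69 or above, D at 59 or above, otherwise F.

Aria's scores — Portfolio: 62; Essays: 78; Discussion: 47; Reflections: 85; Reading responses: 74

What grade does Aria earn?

Weighted total:
  Portfolio 62 × 0.06 = 3.72
  Essays 78 × 0.23 = 17.94
  Discussion 47 × 0.56 = 26.32
  Reflections 85 × 0.06 = 5.1
  Reading responses 74 × 0.09 = 6.66
Sum = 59.74
59.74 is ≥ 59 and < 69 → D

D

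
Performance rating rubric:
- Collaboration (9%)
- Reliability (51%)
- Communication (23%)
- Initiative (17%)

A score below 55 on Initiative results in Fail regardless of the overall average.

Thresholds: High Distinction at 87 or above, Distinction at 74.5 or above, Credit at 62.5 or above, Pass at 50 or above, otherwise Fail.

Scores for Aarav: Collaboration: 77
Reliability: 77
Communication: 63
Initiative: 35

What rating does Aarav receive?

Fail

Initiative score 35 < 55: minimum not met.
Weighted total:
  Collaboration 77 × 0.09 = 6.93
  Reliability 77 × 0.51 = 39.27
  Communication 63 × 0.23 = 14.49
  Initiative 35 × 0.17 = 5.95
Sum = 66.64
Because the Initiative minimum was not met, the result is Fail.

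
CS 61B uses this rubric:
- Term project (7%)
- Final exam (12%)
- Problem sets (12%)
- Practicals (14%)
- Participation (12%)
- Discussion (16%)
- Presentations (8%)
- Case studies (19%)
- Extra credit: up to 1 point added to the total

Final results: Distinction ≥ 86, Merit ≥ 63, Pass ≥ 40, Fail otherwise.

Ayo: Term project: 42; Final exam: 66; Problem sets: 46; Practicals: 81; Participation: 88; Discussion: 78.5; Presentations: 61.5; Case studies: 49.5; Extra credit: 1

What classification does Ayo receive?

Merit

Weighted total:
  Term project 42 × 0.07 = 2.94
  Final exam 66 × 0.12 = 7.92
  Problem sets 46 × 0.12 = 5.52
  Practicals 81 × 0.14 = 11.34
  Participation 88 × 0.12 = 10.56
  Discussion 78.5 × 0.16 = 12.56
  Presentations 61.5 × 0.08 = 4.92
  Case studies 49.5 × 0.19 = 9.405
Sum = 65.165
Extra credit: 65.165 + 1 = 66.165
66.165 is ≥ 63 and < 86 → Merit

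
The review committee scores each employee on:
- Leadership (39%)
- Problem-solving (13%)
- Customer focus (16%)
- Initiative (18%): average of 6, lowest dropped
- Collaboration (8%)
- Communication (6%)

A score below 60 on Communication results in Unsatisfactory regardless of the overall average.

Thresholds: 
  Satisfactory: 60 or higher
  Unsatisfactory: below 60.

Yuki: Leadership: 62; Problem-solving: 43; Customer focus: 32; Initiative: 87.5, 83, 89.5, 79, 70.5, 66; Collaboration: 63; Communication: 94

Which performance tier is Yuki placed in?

Initiative: drop 66 → average of remaining 5 = 409.5/5 = 81.9
Communication score 94 ≥ 60: minimum met.
Weighted total:
  Leadership 62 × 0.39 = 24.18
  Problem-solving 43 × 0.13 = 5.59
  Customer focus 32 × 0.16 = 5.12
  Initiative 81.9 × 0.18 = 14.742
  Collaboration 63 × 0.08 = 5.04
  Communication 94 × 0.06 = 5.64
Sum = 60.312
60.312 ≥ 60 → Satisfactory

Satisfactory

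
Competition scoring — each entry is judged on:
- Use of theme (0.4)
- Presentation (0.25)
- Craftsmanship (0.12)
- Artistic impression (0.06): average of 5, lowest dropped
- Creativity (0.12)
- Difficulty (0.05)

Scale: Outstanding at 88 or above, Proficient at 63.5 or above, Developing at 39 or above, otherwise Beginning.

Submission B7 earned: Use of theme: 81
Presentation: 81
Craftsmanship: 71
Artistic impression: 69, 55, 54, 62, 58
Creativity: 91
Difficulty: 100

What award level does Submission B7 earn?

Proficient

Artistic impression: drop 54 → average of remaining 4 = 244/4 = 61
Weighted total:
  Use of theme 81 × 0.4 = 32.4
  Presentation 81 × 0.25 = 20.25
  Craftsmanship 71 × 0.12 = 8.52
  Artistic impression 61 × 0.06 = 3.66
  Creativity 91 × 0.12 = 10.92
  Difficulty 100 × 0.05 = 5
Sum = 80.75
80.75 is ≥ 63.5 and < 88 → Proficient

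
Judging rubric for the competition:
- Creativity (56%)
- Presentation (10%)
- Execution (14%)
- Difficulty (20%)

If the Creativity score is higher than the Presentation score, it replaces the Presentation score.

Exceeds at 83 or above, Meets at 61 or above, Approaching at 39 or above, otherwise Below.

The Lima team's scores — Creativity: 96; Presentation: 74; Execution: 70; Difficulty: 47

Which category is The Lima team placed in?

Meets

Creativity (96) > Presentation (74), so Presentation counts as 96.
Weighted total:
  Creativity 96 × 0.56 = 53.76
  Presentation 96 × 0.1 = 9.6
  Execution 70 × 0.14 = 9.8
  Difficulty 47 × 0.2 = 9.4
Sum = 82.56
82.56 is ≥ 61 and < 83 → Meets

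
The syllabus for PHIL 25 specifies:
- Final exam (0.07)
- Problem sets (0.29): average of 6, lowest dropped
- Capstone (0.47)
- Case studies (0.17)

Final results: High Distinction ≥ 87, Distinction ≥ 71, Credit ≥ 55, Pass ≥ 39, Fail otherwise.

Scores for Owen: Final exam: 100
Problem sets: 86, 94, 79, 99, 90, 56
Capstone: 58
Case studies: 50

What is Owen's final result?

Problem sets: drop 56 → average of remaining 5 = 448/5 = 89.6
Weighted total:
  Final exam 100 × 0.07 = 7
  Problem sets 89.6 × 0.29 = 25.984
  Capstone 58 × 0.47 = 27.26
  Case studies 50 × 0.17 = 8.5
Sum = 68.744
68.744 is ≥ 55 and < 71 → Credit

Credit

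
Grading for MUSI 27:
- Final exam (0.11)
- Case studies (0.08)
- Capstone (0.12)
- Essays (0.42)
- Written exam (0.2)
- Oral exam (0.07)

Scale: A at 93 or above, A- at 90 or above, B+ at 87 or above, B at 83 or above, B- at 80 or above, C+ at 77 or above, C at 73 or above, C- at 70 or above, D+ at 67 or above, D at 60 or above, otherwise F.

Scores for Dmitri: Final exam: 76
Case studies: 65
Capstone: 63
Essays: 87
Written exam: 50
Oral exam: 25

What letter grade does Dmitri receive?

D+

Weighted total:
  Final exam 76 × 0.11 = 8.36
  Case studies 65 × 0.08 = 5.2
  Capstone 63 × 0.12 = 7.56
  Essays 87 × 0.42 = 36.54
  Written exam 50 × 0.2 = 10
  Oral exam 25 × 0.07 = 1.75
Sum = 69.41
69.41 is ≥ 67 and < 70 → D+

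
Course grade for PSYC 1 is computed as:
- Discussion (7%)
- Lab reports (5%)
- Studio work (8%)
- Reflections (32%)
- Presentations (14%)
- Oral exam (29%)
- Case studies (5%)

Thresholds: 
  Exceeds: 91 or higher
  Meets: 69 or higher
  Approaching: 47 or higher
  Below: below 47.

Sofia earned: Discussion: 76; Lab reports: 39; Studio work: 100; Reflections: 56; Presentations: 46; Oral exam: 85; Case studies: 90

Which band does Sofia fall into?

Approaching

Weighted total:
  Discussion 76 × 0.07 = 5.32
  Lab reports 39 × 0.05 = 1.95
  Studio work 100 × 0.08 = 8
  Reflections 56 × 0.32 = 17.92
  Presentations 46 × 0.14 = 6.44
  Oral exam 85 × 0.29 = 24.65
  Case studies 90 × 0.05 = 4.5
Sum = 68.78
68.78 is ≥ 47 and < 69 → Approaching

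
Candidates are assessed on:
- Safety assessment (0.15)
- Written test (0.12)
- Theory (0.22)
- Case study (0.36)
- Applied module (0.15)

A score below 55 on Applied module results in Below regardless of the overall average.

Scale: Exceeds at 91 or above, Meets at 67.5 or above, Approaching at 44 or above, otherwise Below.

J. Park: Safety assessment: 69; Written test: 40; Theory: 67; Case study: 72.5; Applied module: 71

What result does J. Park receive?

Approaching

Applied module score 71 ≥ 55: minimum met.
Weighted total:
  Safety assessment 69 × 0.15 = 10.35
  Written test 40 × 0.12 = 4.8
  Theory 67 × 0.22 = 14.74
  Case study 72.5 × 0.36 = 26.1
  Applied module 71 × 0.15 = 10.65
Sum = 66.64
66.64 is ≥ 44 and < 67.5 → Approaching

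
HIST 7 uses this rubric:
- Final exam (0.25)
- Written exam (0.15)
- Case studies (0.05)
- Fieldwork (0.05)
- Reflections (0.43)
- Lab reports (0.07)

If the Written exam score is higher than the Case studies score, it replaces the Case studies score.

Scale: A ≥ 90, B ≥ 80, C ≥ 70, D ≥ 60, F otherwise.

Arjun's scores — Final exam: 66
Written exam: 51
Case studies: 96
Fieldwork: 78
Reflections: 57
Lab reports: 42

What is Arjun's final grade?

Written exam (51) ≤ Case studies (96), so Case studies stays at 96.
Weighted total:
  Final exam 66 × 0.25 = 16.5
  Written exam 51 × 0.15 = 7.65
  Case studies 96 × 0.05 = 4.8
  Fieldwork 78 × 0.05 = 3.9
  Reflections 57 × 0.43 = 24.51
  Lab reports 42 × 0.07 = 2.94
Sum = 60.3
60.3 is ≥ 60 and < 70 → D

D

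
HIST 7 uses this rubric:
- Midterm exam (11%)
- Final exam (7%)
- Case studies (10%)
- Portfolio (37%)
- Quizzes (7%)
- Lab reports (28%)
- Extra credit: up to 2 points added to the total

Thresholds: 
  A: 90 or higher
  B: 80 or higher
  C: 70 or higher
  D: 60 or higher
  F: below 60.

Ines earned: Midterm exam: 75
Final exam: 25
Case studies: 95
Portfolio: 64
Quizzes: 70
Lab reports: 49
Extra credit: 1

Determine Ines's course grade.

D

Weighted total:
  Midterm exam 75 × 0.11 = 8.25
  Final exam 25 × 0.07 = 1.75
  Case studies 95 × 0.1 = 9.5
  Portfolio 64 × 0.37 = 23.68
  Quizzes 70 × 0.07 = 4.9
  Lab reports 49 × 0.28 = 13.72
Sum = 61.8
Extra credit: 61.8 + 1 = 62.8
62.8 is ≥ 60 and < 70 → D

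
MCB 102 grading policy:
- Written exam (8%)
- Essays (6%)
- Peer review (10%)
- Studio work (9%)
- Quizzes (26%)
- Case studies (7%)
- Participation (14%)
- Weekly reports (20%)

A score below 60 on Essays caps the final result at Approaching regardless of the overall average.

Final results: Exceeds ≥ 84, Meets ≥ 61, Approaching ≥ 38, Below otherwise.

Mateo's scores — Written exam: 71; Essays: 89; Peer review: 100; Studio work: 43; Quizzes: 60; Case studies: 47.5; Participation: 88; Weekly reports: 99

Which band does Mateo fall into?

Essays score 89 ≥ 60: minimum met.
Weighted total:
  Written exam 71 × 0.08 = 5.68
  Essays 89 × 0.06 = 5.34
  Peer review 100 × 0.1 = 10
  Studio work 43 × 0.09 = 3.87
  Quizzes 60 × 0.26 = 15.6
  Case studies 47.5 × 0.07 = 3.325
  Participation 88 × 0.14 = 12.32
  Weekly reports 99 × 0.2 = 19.8
Sum = 75.935
75.935 is ≥ 61 and < 84 → Meets

Meets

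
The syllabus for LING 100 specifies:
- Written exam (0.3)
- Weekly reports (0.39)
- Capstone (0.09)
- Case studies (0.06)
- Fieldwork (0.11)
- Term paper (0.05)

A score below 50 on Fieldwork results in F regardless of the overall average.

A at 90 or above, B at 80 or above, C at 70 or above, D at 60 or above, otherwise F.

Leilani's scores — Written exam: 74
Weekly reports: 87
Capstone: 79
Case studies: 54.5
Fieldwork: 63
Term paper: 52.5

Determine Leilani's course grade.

C

Fieldwork score 63 ≥ 50: minimum met.
Weighted total:
  Written exam 74 × 0.3 = 22.2
  Weekly reports 87 × 0.39 = 33.93
  Capstone 79 × 0.09 = 7.11
  Case studies 54.5 × 0.06 = 3.27
  Fieldwork 63 × 0.11 = 6.93
  Term paper 52.5 × 0.05 = 2.625
Sum = 76.065
76.065 is ≥ 70 and < 80 → C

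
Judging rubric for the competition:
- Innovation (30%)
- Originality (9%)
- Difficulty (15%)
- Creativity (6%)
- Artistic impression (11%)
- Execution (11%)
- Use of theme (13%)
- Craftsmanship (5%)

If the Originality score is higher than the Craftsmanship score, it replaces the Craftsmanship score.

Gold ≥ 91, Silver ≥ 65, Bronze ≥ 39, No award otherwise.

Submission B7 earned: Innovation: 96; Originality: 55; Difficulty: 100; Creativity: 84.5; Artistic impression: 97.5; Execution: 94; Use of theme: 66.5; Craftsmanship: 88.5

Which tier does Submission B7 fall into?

Silver

Originality (55) ≤ Craftsmanship (88.5), so Craftsmanship stays at 88.5.
Weighted total:
  Innovation 96 × 0.3 = 28.8
  Originality 55 × 0.09 = 4.95
  Difficulty 100 × 0.15 = 15
  Creativity 84.5 × 0.06 = 5.07
  Artistic impression 97.5 × 0.11 = 10.725
  Execution 94 × 0.11 = 10.34
  Use of theme 66.5 × 0.13 = 8.645
  Craftsmanship 88.5 × 0.05 = 4.425
Sum = 87.955
87.955 is ≥ 65 and < 91 → Silver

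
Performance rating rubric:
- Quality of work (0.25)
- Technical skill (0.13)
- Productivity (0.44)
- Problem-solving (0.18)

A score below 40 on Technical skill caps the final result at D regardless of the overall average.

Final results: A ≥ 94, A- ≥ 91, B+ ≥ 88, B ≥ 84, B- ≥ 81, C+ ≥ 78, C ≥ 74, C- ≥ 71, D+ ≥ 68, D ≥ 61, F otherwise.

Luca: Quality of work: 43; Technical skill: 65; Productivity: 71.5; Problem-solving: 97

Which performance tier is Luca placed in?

D+

Technical skill score 65 ≥ 40: minimum met.
Weighted total:
  Quality of work 43 × 0.25 = 10.75
  Technical skill 65 × 0.13 = 8.45
  Productivity 71.5 × 0.44 = 31.46
  Problem-solving 97 × 0.18 = 17.46
Sum = 68.12
68.12 is ≥ 68 and < 71 → D+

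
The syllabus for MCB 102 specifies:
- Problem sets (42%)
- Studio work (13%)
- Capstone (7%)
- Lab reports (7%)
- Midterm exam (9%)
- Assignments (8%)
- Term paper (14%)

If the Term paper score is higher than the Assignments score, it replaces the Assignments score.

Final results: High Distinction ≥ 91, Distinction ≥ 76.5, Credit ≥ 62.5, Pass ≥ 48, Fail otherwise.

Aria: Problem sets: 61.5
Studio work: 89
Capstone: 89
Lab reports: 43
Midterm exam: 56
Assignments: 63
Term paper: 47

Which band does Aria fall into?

Credit

Term paper (47) ≤ Assignments (63), so Assignments stays at 63.
Weighted total:
  Problem sets 61.5 × 0.42 = 25.83
  Studio work 89 × 0.13 = 11.57
  Capstone 89 × 0.07 = 6.23
  Lab reports 43 × 0.07 = 3.01
  Midterm exam 56 × 0.09 = 5.04
  Assignments 63 × 0.08 = 5.04
  Term paper 47 × 0.14 = 6.58
Sum = 63.3
63.3 is ≥ 62.5 and < 76.5 → Credit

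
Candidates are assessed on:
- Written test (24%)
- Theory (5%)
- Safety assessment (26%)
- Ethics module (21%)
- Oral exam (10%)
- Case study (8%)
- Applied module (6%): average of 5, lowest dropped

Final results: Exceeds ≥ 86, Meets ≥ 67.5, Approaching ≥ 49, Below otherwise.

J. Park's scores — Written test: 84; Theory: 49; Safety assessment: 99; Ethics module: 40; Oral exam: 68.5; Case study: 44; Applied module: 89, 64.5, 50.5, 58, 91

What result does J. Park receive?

Applied module: drop 50.5 → average of remaining 4 = 302.5/4 = 75.625
Weighted total:
  Written test 84 × 0.24 = 20.16
  Theory 49 × 0.05 = 2.45
  Safety assessment 99 × 0.26 = 25.74
  Ethics module 40 × 0.21 = 8.4
  Oral exam 68.5 × 0.1 = 6.85
  Case study 44 × 0.08 = 3.52
  Applied module 75.625 × 0.06 = 4.5375
Sum = 71.6575
71.6575 is ≥ 67.5 and < 86 → Meets

Meets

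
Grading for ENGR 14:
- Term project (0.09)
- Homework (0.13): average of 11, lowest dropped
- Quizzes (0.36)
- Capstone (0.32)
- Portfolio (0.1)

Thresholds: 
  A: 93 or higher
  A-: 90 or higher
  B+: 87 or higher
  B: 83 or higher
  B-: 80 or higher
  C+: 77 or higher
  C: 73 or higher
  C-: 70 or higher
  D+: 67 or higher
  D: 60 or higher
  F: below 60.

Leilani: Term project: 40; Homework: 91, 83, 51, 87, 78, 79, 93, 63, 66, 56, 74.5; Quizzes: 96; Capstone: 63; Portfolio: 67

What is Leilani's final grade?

C

Homework: drop 51 → average of remaining 10 = 770.5/10 = 77.05
Weighted total:
  Term project 40 × 0.09 = 3.6
  Homework 77.05 × 0.13 = 10.0165
  Quizzes 96 × 0.36 = 34.56
  Capstone 63 × 0.32 = 20.16
  Portfolio 67 × 0.1 = 6.7
Sum = 75.0365
75.0365 is ≥ 73 and < 77 → C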